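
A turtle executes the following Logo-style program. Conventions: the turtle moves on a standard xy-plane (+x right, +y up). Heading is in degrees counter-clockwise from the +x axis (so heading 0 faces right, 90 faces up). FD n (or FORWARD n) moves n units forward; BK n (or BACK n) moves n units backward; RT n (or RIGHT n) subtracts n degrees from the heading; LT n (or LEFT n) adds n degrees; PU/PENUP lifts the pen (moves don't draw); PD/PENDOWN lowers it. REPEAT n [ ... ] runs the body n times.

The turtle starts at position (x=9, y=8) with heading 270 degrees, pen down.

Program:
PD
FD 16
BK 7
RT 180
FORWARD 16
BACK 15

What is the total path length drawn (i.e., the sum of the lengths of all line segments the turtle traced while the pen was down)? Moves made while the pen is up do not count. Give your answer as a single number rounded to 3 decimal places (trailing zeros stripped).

Executing turtle program step by step:
Start: pos=(9,8), heading=270, pen down
PD: pen down
FD 16: (9,8) -> (9,-8) [heading=270, draw]
BK 7: (9,-8) -> (9,-1) [heading=270, draw]
RT 180: heading 270 -> 90
FD 16: (9,-1) -> (9,15) [heading=90, draw]
BK 15: (9,15) -> (9,0) [heading=90, draw]
Final: pos=(9,0), heading=90, 4 segment(s) drawn

Segment lengths:
  seg 1: (9,8) -> (9,-8), length = 16
  seg 2: (9,-8) -> (9,-1), length = 7
  seg 3: (9,-1) -> (9,15), length = 16
  seg 4: (9,15) -> (9,0), length = 15
Total = 54

Answer: 54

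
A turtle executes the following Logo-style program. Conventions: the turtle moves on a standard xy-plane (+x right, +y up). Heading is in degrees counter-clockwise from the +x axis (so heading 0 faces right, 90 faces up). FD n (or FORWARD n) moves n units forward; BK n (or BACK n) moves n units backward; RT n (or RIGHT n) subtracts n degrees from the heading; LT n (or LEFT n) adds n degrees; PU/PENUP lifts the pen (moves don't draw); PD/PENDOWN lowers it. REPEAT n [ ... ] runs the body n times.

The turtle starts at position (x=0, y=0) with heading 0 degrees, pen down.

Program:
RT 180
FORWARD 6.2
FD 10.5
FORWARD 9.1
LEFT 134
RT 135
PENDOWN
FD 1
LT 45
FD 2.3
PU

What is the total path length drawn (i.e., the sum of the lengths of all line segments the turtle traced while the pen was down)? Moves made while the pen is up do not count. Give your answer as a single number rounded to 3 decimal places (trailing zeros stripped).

Executing turtle program step by step:
Start: pos=(0,0), heading=0, pen down
RT 180: heading 0 -> 180
FD 6.2: (0,0) -> (-6.2,0) [heading=180, draw]
FD 10.5: (-6.2,0) -> (-16.7,0) [heading=180, draw]
FD 9.1: (-16.7,0) -> (-25.8,0) [heading=180, draw]
LT 134: heading 180 -> 314
RT 135: heading 314 -> 179
PD: pen down
FD 1: (-25.8,0) -> (-26.8,0.017) [heading=179, draw]
LT 45: heading 179 -> 224
FD 2.3: (-26.8,0.017) -> (-28.454,-1.58) [heading=224, draw]
PU: pen up
Final: pos=(-28.454,-1.58), heading=224, 5 segment(s) drawn

Segment lengths:
  seg 1: (0,0) -> (-6.2,0), length = 6.2
  seg 2: (-6.2,0) -> (-16.7,0), length = 10.5
  seg 3: (-16.7,0) -> (-25.8,0), length = 9.1
  seg 4: (-25.8,0) -> (-26.8,0.017), length = 1
  seg 5: (-26.8,0.017) -> (-28.454,-1.58), length = 2.3
Total = 29.1

Answer: 29.1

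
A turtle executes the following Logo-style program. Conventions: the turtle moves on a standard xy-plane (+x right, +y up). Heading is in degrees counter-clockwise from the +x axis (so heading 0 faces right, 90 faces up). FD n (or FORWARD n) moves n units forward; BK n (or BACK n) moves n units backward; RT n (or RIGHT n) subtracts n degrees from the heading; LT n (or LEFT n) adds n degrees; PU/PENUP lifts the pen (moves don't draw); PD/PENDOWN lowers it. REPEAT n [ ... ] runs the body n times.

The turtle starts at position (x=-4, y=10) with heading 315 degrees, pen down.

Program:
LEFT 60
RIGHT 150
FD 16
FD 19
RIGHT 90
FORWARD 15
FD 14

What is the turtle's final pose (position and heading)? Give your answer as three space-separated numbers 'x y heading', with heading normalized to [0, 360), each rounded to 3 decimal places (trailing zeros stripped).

Executing turtle program step by step:
Start: pos=(-4,10), heading=315, pen down
LT 60: heading 315 -> 15
RT 150: heading 15 -> 225
FD 16: (-4,10) -> (-15.314,-1.314) [heading=225, draw]
FD 19: (-15.314,-1.314) -> (-28.749,-14.749) [heading=225, draw]
RT 90: heading 225 -> 135
FD 15: (-28.749,-14.749) -> (-39.355,-4.142) [heading=135, draw]
FD 14: (-39.355,-4.142) -> (-49.255,5.757) [heading=135, draw]
Final: pos=(-49.255,5.757), heading=135, 4 segment(s) drawn

Answer: -49.255 5.757 135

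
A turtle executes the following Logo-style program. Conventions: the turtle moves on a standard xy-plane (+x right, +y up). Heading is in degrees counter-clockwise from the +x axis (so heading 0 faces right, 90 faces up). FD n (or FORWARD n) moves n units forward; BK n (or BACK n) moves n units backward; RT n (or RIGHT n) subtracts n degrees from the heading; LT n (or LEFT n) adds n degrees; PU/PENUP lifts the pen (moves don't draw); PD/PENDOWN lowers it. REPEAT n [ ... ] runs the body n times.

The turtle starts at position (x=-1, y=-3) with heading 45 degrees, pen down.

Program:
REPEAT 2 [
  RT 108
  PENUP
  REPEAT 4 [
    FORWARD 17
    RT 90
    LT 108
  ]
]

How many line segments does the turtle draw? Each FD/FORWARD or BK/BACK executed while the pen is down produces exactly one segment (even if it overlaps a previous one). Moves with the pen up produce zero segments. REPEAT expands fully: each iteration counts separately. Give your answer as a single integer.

Answer: 0

Derivation:
Executing turtle program step by step:
Start: pos=(-1,-3), heading=45, pen down
REPEAT 2 [
  -- iteration 1/2 --
  RT 108: heading 45 -> 297
  PU: pen up
  REPEAT 4 [
    -- iteration 1/4 --
    FD 17: (-1,-3) -> (6.718,-18.147) [heading=297, move]
    RT 90: heading 297 -> 207
    LT 108: heading 207 -> 315
    -- iteration 2/4 --
    FD 17: (6.718,-18.147) -> (18.739,-30.168) [heading=315, move]
    RT 90: heading 315 -> 225
    LT 108: heading 225 -> 333
    -- iteration 3/4 --
    FD 17: (18.739,-30.168) -> (33.886,-37.886) [heading=333, move]
    RT 90: heading 333 -> 243
    LT 108: heading 243 -> 351
    -- iteration 4/4 --
    FD 17: (33.886,-37.886) -> (50.676,-40.545) [heading=351, move]
    RT 90: heading 351 -> 261
    LT 108: heading 261 -> 9
  ]
  -- iteration 2/2 --
  RT 108: heading 9 -> 261
  PU: pen up
  REPEAT 4 [
    -- iteration 1/4 --
    FD 17: (50.676,-40.545) -> (48.017,-57.336) [heading=261, move]
    RT 90: heading 261 -> 171
    LT 108: heading 171 -> 279
    -- iteration 2/4 --
    FD 17: (48.017,-57.336) -> (50.676,-74.127) [heading=279, move]
    RT 90: heading 279 -> 189
    LT 108: heading 189 -> 297
    -- iteration 3/4 --
    FD 17: (50.676,-74.127) -> (58.394,-89.274) [heading=297, move]
    RT 90: heading 297 -> 207
    LT 108: heading 207 -> 315
    -- iteration 4/4 --
    FD 17: (58.394,-89.274) -> (70.415,-101.294) [heading=315, move]
    RT 90: heading 315 -> 225
    LT 108: heading 225 -> 333
  ]
]
Final: pos=(70.415,-101.294), heading=333, 0 segment(s) drawn
Segments drawn: 0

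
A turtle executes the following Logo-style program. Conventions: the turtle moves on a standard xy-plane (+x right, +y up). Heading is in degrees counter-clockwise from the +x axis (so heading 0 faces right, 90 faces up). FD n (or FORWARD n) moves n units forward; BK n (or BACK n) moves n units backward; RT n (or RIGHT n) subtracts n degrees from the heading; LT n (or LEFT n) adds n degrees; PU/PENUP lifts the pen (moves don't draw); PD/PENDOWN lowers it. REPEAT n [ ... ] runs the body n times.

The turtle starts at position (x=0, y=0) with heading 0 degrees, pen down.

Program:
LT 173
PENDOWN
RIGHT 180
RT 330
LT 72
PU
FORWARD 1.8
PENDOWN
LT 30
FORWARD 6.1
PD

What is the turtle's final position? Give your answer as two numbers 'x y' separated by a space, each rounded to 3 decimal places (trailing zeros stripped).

Executing turtle program step by step:
Start: pos=(0,0), heading=0, pen down
LT 173: heading 0 -> 173
PD: pen down
RT 180: heading 173 -> 353
RT 330: heading 353 -> 23
LT 72: heading 23 -> 95
PU: pen up
FD 1.8: (0,0) -> (-0.157,1.793) [heading=95, move]
PD: pen down
LT 30: heading 95 -> 125
FD 6.1: (-0.157,1.793) -> (-3.656,6.79) [heading=125, draw]
PD: pen down
Final: pos=(-3.656,6.79), heading=125, 1 segment(s) drawn

Answer: -3.656 6.79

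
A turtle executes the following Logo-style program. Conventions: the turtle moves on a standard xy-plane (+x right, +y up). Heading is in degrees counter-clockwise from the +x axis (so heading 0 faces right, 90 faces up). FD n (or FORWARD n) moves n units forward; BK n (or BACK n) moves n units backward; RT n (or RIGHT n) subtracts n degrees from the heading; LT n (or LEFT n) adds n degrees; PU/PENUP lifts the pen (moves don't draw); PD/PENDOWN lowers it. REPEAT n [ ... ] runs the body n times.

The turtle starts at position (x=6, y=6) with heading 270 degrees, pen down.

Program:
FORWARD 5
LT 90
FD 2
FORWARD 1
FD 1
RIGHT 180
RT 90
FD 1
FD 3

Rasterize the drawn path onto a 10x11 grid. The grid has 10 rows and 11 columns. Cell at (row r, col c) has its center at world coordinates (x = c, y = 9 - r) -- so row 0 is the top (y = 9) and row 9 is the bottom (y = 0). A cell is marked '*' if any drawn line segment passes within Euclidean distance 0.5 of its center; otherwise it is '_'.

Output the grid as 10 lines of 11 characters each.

Answer: ___________
___________
___________
______*____
______*___*
______*___*
______*___*
______*___*
______*****
___________

Derivation:
Segment 0: (6,6) -> (6,1)
Segment 1: (6,1) -> (8,1)
Segment 2: (8,1) -> (9,1)
Segment 3: (9,1) -> (10,1)
Segment 4: (10,1) -> (10,2)
Segment 5: (10,2) -> (10,5)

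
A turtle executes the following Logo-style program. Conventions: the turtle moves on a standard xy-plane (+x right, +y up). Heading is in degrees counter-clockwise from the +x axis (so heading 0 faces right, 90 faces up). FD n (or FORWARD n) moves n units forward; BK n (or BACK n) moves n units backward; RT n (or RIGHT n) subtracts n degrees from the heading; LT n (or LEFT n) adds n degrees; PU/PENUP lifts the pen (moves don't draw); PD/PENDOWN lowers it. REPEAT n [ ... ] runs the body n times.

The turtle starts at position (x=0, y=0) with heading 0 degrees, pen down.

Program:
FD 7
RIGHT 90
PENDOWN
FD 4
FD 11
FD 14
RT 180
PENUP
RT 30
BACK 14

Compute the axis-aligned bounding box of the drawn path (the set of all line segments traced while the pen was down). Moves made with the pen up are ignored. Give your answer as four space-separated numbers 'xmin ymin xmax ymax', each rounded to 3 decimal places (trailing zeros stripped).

Answer: 0 -29 7 0

Derivation:
Executing turtle program step by step:
Start: pos=(0,0), heading=0, pen down
FD 7: (0,0) -> (7,0) [heading=0, draw]
RT 90: heading 0 -> 270
PD: pen down
FD 4: (7,0) -> (7,-4) [heading=270, draw]
FD 11: (7,-4) -> (7,-15) [heading=270, draw]
FD 14: (7,-15) -> (7,-29) [heading=270, draw]
RT 180: heading 270 -> 90
PU: pen up
RT 30: heading 90 -> 60
BK 14: (7,-29) -> (0,-41.124) [heading=60, move]
Final: pos=(0,-41.124), heading=60, 4 segment(s) drawn

Segment endpoints: x in {0, 7, 7, 7}, y in {-29, -15, -4, 0}
xmin=0, ymin=-29, xmax=7, ymax=0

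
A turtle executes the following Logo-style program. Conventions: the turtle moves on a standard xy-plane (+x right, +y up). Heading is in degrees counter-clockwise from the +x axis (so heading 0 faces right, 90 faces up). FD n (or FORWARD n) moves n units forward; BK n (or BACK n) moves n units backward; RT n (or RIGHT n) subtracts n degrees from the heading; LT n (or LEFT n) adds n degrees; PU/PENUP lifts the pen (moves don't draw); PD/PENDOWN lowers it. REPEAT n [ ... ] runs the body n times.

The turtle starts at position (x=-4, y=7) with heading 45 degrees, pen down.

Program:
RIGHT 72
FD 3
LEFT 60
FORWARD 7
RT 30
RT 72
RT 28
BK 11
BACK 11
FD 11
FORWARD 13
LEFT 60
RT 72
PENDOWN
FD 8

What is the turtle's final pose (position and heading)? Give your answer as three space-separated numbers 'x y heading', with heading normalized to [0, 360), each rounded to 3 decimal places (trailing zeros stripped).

Answer: 1.695 -0.099 251

Derivation:
Executing turtle program step by step:
Start: pos=(-4,7), heading=45, pen down
RT 72: heading 45 -> 333
FD 3: (-4,7) -> (-1.327,5.638) [heading=333, draw]
LT 60: heading 333 -> 33
FD 7: (-1.327,5.638) -> (4.544,9.451) [heading=33, draw]
RT 30: heading 33 -> 3
RT 72: heading 3 -> 291
RT 28: heading 291 -> 263
BK 11: (4.544,9.451) -> (5.884,20.369) [heading=263, draw]
BK 11: (5.884,20.369) -> (7.225,31.287) [heading=263, draw]
FD 11: (7.225,31.287) -> (5.884,20.369) [heading=263, draw]
FD 13: (5.884,20.369) -> (4.3,7.465) [heading=263, draw]
LT 60: heading 263 -> 323
RT 72: heading 323 -> 251
PD: pen down
FD 8: (4.3,7.465) -> (1.695,-0.099) [heading=251, draw]
Final: pos=(1.695,-0.099), heading=251, 7 segment(s) drawn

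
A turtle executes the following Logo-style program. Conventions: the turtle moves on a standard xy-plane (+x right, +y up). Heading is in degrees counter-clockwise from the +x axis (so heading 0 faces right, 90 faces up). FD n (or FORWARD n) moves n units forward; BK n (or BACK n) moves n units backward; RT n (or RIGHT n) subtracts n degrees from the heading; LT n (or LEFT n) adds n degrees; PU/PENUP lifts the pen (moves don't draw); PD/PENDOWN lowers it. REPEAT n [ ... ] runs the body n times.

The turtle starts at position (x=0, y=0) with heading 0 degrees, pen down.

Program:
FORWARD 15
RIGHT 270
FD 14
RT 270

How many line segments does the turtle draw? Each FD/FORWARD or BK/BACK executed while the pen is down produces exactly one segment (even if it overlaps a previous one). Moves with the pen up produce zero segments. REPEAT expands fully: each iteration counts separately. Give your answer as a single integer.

Answer: 2

Derivation:
Executing turtle program step by step:
Start: pos=(0,0), heading=0, pen down
FD 15: (0,0) -> (15,0) [heading=0, draw]
RT 270: heading 0 -> 90
FD 14: (15,0) -> (15,14) [heading=90, draw]
RT 270: heading 90 -> 180
Final: pos=(15,14), heading=180, 2 segment(s) drawn
Segments drawn: 2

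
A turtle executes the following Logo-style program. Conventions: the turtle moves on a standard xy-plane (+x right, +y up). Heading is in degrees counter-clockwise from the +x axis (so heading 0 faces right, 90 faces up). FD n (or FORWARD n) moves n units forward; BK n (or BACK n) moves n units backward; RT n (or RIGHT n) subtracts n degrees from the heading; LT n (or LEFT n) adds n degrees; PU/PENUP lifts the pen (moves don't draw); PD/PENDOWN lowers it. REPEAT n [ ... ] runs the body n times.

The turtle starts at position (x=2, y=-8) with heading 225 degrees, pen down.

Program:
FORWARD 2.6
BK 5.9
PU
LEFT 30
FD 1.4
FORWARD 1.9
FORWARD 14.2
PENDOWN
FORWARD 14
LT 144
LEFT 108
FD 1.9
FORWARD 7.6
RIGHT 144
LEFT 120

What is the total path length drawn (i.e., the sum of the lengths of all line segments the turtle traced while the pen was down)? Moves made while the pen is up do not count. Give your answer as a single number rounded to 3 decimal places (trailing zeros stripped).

Answer: 32

Derivation:
Executing turtle program step by step:
Start: pos=(2,-8), heading=225, pen down
FD 2.6: (2,-8) -> (0.162,-9.838) [heading=225, draw]
BK 5.9: (0.162,-9.838) -> (4.333,-5.667) [heading=225, draw]
PU: pen up
LT 30: heading 225 -> 255
FD 1.4: (4.333,-5.667) -> (3.971,-7.019) [heading=255, move]
FD 1.9: (3.971,-7.019) -> (3.479,-8.854) [heading=255, move]
FD 14.2: (3.479,-8.854) -> (-0.196,-22.57) [heading=255, move]
PD: pen down
FD 14: (-0.196,-22.57) -> (-3.819,-36.093) [heading=255, draw]
LT 144: heading 255 -> 39
LT 108: heading 39 -> 147
FD 1.9: (-3.819,-36.093) -> (-5.413,-35.058) [heading=147, draw]
FD 7.6: (-5.413,-35.058) -> (-11.787,-30.919) [heading=147, draw]
RT 144: heading 147 -> 3
LT 120: heading 3 -> 123
Final: pos=(-11.787,-30.919), heading=123, 5 segment(s) drawn

Segment lengths:
  seg 1: (2,-8) -> (0.162,-9.838), length = 2.6
  seg 2: (0.162,-9.838) -> (4.333,-5.667), length = 5.9
  seg 3: (-0.196,-22.57) -> (-3.819,-36.093), length = 14
  seg 4: (-3.819,-36.093) -> (-5.413,-35.058), length = 1.9
  seg 5: (-5.413,-35.058) -> (-11.787,-30.919), length = 7.6
Total = 32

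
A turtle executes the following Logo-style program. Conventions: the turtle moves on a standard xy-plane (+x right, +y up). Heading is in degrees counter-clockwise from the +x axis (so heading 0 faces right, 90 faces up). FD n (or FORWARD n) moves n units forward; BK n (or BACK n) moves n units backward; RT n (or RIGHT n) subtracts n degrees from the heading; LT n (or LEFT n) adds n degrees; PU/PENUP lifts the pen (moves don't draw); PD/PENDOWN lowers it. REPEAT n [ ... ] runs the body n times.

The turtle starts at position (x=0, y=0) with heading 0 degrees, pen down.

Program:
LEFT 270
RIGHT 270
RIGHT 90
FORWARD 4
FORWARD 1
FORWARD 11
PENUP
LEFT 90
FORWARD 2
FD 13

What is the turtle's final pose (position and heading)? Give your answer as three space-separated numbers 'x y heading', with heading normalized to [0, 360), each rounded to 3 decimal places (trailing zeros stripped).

Answer: 15 -16 0

Derivation:
Executing turtle program step by step:
Start: pos=(0,0), heading=0, pen down
LT 270: heading 0 -> 270
RT 270: heading 270 -> 0
RT 90: heading 0 -> 270
FD 4: (0,0) -> (0,-4) [heading=270, draw]
FD 1: (0,-4) -> (0,-5) [heading=270, draw]
FD 11: (0,-5) -> (0,-16) [heading=270, draw]
PU: pen up
LT 90: heading 270 -> 0
FD 2: (0,-16) -> (2,-16) [heading=0, move]
FD 13: (2,-16) -> (15,-16) [heading=0, move]
Final: pos=(15,-16), heading=0, 3 segment(s) drawn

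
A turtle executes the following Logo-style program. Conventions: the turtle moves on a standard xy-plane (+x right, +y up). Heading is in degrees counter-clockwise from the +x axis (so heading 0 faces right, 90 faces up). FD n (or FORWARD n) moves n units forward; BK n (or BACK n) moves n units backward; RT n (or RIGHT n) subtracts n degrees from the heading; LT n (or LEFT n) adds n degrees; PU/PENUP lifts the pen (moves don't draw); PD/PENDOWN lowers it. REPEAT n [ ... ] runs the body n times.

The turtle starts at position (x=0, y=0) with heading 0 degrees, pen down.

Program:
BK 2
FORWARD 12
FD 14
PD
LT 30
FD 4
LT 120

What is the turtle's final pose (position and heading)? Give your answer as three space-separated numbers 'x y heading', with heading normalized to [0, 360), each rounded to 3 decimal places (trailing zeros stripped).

Answer: 27.464 2 150

Derivation:
Executing turtle program step by step:
Start: pos=(0,0), heading=0, pen down
BK 2: (0,0) -> (-2,0) [heading=0, draw]
FD 12: (-2,0) -> (10,0) [heading=0, draw]
FD 14: (10,0) -> (24,0) [heading=0, draw]
PD: pen down
LT 30: heading 0 -> 30
FD 4: (24,0) -> (27.464,2) [heading=30, draw]
LT 120: heading 30 -> 150
Final: pos=(27.464,2), heading=150, 4 segment(s) drawn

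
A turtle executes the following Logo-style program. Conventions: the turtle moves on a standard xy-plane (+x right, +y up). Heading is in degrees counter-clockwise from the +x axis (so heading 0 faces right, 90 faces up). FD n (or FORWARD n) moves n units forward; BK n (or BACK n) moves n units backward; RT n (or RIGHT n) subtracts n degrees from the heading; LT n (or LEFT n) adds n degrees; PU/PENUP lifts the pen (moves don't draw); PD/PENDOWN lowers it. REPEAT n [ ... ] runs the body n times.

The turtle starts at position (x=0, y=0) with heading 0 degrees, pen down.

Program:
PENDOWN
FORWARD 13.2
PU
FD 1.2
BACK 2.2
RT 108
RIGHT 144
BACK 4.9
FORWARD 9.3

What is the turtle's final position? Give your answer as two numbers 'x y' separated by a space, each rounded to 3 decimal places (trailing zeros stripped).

Answer: 10.84 4.185

Derivation:
Executing turtle program step by step:
Start: pos=(0,0), heading=0, pen down
PD: pen down
FD 13.2: (0,0) -> (13.2,0) [heading=0, draw]
PU: pen up
FD 1.2: (13.2,0) -> (14.4,0) [heading=0, move]
BK 2.2: (14.4,0) -> (12.2,0) [heading=0, move]
RT 108: heading 0 -> 252
RT 144: heading 252 -> 108
BK 4.9: (12.2,0) -> (13.714,-4.66) [heading=108, move]
FD 9.3: (13.714,-4.66) -> (10.84,4.185) [heading=108, move]
Final: pos=(10.84,4.185), heading=108, 1 segment(s) drawn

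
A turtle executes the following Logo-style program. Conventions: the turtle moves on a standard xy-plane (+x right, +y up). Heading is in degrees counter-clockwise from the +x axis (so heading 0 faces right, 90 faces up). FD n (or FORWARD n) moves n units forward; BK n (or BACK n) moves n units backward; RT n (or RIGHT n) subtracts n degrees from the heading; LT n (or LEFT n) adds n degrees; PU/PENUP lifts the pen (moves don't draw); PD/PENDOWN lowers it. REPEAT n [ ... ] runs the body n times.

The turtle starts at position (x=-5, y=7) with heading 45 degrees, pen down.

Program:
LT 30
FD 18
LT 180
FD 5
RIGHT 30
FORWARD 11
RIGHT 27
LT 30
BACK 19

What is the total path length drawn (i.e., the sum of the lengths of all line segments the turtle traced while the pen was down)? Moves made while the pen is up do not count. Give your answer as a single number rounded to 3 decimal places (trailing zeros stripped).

Executing turtle program step by step:
Start: pos=(-5,7), heading=45, pen down
LT 30: heading 45 -> 75
FD 18: (-5,7) -> (-0.341,24.387) [heading=75, draw]
LT 180: heading 75 -> 255
FD 5: (-0.341,24.387) -> (-1.635,19.557) [heading=255, draw]
RT 30: heading 255 -> 225
FD 11: (-1.635,19.557) -> (-9.414,11.779) [heading=225, draw]
RT 27: heading 225 -> 198
LT 30: heading 198 -> 228
BK 19: (-9.414,11.779) -> (3.3,25.899) [heading=228, draw]
Final: pos=(3.3,25.899), heading=228, 4 segment(s) drawn

Segment lengths:
  seg 1: (-5,7) -> (-0.341,24.387), length = 18
  seg 2: (-0.341,24.387) -> (-1.635,19.557), length = 5
  seg 3: (-1.635,19.557) -> (-9.414,11.779), length = 11
  seg 4: (-9.414,11.779) -> (3.3,25.899), length = 19
Total = 53

Answer: 53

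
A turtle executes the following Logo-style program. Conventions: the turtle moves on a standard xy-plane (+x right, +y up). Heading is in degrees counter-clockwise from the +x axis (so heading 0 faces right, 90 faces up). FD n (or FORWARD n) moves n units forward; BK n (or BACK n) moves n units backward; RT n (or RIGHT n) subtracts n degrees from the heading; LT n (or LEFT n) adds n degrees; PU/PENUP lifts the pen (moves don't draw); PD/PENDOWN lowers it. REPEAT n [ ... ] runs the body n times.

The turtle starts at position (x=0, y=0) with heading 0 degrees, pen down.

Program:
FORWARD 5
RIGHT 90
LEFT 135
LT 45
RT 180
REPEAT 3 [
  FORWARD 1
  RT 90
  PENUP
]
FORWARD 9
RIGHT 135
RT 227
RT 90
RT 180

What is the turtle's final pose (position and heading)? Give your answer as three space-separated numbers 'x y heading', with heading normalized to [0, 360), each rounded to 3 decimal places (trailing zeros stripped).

Executing turtle program step by step:
Start: pos=(0,0), heading=0, pen down
FD 5: (0,0) -> (5,0) [heading=0, draw]
RT 90: heading 0 -> 270
LT 135: heading 270 -> 45
LT 45: heading 45 -> 90
RT 180: heading 90 -> 270
REPEAT 3 [
  -- iteration 1/3 --
  FD 1: (5,0) -> (5,-1) [heading=270, draw]
  RT 90: heading 270 -> 180
  PU: pen up
  -- iteration 2/3 --
  FD 1: (5,-1) -> (4,-1) [heading=180, move]
  RT 90: heading 180 -> 90
  PU: pen up
  -- iteration 3/3 --
  FD 1: (4,-1) -> (4,0) [heading=90, move]
  RT 90: heading 90 -> 0
  PU: pen up
]
FD 9: (4,0) -> (13,0) [heading=0, move]
RT 135: heading 0 -> 225
RT 227: heading 225 -> 358
RT 90: heading 358 -> 268
RT 180: heading 268 -> 88
Final: pos=(13,0), heading=88, 2 segment(s) drawn

Answer: 13 0 88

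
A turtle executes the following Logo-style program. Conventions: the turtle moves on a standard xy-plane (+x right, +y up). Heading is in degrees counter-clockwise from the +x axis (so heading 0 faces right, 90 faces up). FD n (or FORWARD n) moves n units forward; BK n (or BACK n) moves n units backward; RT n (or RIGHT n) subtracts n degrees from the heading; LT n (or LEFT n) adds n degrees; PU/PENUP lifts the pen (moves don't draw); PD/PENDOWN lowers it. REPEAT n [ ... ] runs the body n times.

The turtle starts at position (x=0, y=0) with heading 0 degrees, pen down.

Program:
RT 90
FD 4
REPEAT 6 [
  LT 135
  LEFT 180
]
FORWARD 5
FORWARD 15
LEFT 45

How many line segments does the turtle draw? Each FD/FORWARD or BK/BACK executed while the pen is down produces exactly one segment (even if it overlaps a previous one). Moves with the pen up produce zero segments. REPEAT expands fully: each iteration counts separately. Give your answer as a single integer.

Answer: 3

Derivation:
Executing turtle program step by step:
Start: pos=(0,0), heading=0, pen down
RT 90: heading 0 -> 270
FD 4: (0,0) -> (0,-4) [heading=270, draw]
REPEAT 6 [
  -- iteration 1/6 --
  LT 135: heading 270 -> 45
  LT 180: heading 45 -> 225
  -- iteration 2/6 --
  LT 135: heading 225 -> 0
  LT 180: heading 0 -> 180
  -- iteration 3/6 --
  LT 135: heading 180 -> 315
  LT 180: heading 315 -> 135
  -- iteration 4/6 --
  LT 135: heading 135 -> 270
  LT 180: heading 270 -> 90
  -- iteration 5/6 --
  LT 135: heading 90 -> 225
  LT 180: heading 225 -> 45
  -- iteration 6/6 --
  LT 135: heading 45 -> 180
  LT 180: heading 180 -> 0
]
FD 5: (0,-4) -> (5,-4) [heading=0, draw]
FD 15: (5,-4) -> (20,-4) [heading=0, draw]
LT 45: heading 0 -> 45
Final: pos=(20,-4), heading=45, 3 segment(s) drawn
Segments drawn: 3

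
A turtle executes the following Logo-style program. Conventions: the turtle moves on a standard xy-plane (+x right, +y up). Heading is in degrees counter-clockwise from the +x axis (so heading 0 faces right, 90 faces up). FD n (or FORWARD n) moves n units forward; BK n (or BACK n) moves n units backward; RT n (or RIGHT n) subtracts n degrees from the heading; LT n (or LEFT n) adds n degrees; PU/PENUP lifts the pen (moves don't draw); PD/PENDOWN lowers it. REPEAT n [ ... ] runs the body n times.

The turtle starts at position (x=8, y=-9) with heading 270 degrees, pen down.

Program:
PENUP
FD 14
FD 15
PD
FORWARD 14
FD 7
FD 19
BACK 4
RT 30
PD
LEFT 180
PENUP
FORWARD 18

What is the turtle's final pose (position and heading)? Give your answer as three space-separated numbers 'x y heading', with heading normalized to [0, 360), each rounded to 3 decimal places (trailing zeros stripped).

Executing turtle program step by step:
Start: pos=(8,-9), heading=270, pen down
PU: pen up
FD 14: (8,-9) -> (8,-23) [heading=270, move]
FD 15: (8,-23) -> (8,-38) [heading=270, move]
PD: pen down
FD 14: (8,-38) -> (8,-52) [heading=270, draw]
FD 7: (8,-52) -> (8,-59) [heading=270, draw]
FD 19: (8,-59) -> (8,-78) [heading=270, draw]
BK 4: (8,-78) -> (8,-74) [heading=270, draw]
RT 30: heading 270 -> 240
PD: pen down
LT 180: heading 240 -> 60
PU: pen up
FD 18: (8,-74) -> (17,-58.412) [heading=60, move]
Final: pos=(17,-58.412), heading=60, 4 segment(s) drawn

Answer: 17 -58.412 60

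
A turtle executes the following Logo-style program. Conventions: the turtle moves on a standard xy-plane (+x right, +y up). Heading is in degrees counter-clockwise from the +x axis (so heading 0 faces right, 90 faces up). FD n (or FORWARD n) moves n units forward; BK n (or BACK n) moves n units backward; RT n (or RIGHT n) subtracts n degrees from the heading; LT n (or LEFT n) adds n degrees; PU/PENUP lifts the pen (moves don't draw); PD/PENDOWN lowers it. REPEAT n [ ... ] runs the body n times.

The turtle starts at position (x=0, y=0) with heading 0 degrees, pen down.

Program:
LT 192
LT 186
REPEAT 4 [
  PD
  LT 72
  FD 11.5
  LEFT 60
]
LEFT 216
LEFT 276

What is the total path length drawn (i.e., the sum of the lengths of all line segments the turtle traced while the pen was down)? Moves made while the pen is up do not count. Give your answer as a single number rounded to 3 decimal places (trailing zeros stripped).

Executing turtle program step by step:
Start: pos=(0,0), heading=0, pen down
LT 192: heading 0 -> 192
LT 186: heading 192 -> 18
REPEAT 4 [
  -- iteration 1/4 --
  PD: pen down
  LT 72: heading 18 -> 90
  FD 11.5: (0,0) -> (0,11.5) [heading=90, draw]
  LT 60: heading 90 -> 150
  -- iteration 2/4 --
  PD: pen down
  LT 72: heading 150 -> 222
  FD 11.5: (0,11.5) -> (-8.546,3.805) [heading=222, draw]
  LT 60: heading 222 -> 282
  -- iteration 3/4 --
  PD: pen down
  LT 72: heading 282 -> 354
  FD 11.5: (-8.546,3.805) -> (2.891,2.603) [heading=354, draw]
  LT 60: heading 354 -> 54
  -- iteration 4/4 --
  PD: pen down
  LT 72: heading 54 -> 126
  FD 11.5: (2.891,2.603) -> (-3.869,11.907) [heading=126, draw]
  LT 60: heading 126 -> 186
]
LT 216: heading 186 -> 42
LT 276: heading 42 -> 318
Final: pos=(-3.869,11.907), heading=318, 4 segment(s) drawn

Segment lengths:
  seg 1: (0,0) -> (0,11.5), length = 11.5
  seg 2: (0,11.5) -> (-8.546,3.805), length = 11.5
  seg 3: (-8.546,3.805) -> (2.891,2.603), length = 11.5
  seg 4: (2.891,2.603) -> (-3.869,11.907), length = 11.5
Total = 46

Answer: 46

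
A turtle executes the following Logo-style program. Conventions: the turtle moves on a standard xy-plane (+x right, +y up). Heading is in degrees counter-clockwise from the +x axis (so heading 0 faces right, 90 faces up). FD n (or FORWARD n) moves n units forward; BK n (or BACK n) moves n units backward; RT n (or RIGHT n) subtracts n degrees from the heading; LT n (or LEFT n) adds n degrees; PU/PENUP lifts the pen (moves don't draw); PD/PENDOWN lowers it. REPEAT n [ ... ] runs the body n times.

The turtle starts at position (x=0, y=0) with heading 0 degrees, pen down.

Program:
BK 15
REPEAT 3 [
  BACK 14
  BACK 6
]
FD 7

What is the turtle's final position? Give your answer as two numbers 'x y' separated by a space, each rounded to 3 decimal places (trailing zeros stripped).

Answer: -68 0

Derivation:
Executing turtle program step by step:
Start: pos=(0,0), heading=0, pen down
BK 15: (0,0) -> (-15,0) [heading=0, draw]
REPEAT 3 [
  -- iteration 1/3 --
  BK 14: (-15,0) -> (-29,0) [heading=0, draw]
  BK 6: (-29,0) -> (-35,0) [heading=0, draw]
  -- iteration 2/3 --
  BK 14: (-35,0) -> (-49,0) [heading=0, draw]
  BK 6: (-49,0) -> (-55,0) [heading=0, draw]
  -- iteration 3/3 --
  BK 14: (-55,0) -> (-69,0) [heading=0, draw]
  BK 6: (-69,0) -> (-75,0) [heading=0, draw]
]
FD 7: (-75,0) -> (-68,0) [heading=0, draw]
Final: pos=(-68,0), heading=0, 8 segment(s) drawn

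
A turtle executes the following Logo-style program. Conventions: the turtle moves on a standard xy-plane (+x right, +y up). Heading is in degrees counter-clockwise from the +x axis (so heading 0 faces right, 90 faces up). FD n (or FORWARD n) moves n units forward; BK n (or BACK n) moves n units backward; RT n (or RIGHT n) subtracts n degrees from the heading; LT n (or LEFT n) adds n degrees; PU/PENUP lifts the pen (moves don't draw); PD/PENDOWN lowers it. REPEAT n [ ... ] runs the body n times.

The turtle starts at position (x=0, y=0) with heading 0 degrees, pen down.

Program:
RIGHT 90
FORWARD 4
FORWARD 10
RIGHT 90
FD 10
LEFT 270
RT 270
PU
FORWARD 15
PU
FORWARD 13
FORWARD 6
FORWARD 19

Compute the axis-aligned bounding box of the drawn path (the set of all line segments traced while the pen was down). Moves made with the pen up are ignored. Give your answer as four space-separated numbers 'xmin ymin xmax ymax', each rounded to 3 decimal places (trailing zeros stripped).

Executing turtle program step by step:
Start: pos=(0,0), heading=0, pen down
RT 90: heading 0 -> 270
FD 4: (0,0) -> (0,-4) [heading=270, draw]
FD 10: (0,-4) -> (0,-14) [heading=270, draw]
RT 90: heading 270 -> 180
FD 10: (0,-14) -> (-10,-14) [heading=180, draw]
LT 270: heading 180 -> 90
RT 270: heading 90 -> 180
PU: pen up
FD 15: (-10,-14) -> (-25,-14) [heading=180, move]
PU: pen up
FD 13: (-25,-14) -> (-38,-14) [heading=180, move]
FD 6: (-38,-14) -> (-44,-14) [heading=180, move]
FD 19: (-44,-14) -> (-63,-14) [heading=180, move]
Final: pos=(-63,-14), heading=180, 3 segment(s) drawn

Segment endpoints: x in {-10, 0, 0, 0}, y in {-14, -14, -4, 0}
xmin=-10, ymin=-14, xmax=0, ymax=0

Answer: -10 -14 0 0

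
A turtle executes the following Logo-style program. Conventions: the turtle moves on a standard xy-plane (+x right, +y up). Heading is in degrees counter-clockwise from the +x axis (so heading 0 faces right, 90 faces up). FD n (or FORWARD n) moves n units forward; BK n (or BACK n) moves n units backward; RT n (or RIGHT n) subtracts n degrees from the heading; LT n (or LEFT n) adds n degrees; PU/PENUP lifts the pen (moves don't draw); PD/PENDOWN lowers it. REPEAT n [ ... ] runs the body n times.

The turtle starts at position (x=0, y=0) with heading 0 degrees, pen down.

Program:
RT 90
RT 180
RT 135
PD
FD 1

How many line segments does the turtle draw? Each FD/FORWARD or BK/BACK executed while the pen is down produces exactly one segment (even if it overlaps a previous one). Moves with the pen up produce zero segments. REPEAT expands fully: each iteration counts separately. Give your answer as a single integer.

Answer: 1

Derivation:
Executing turtle program step by step:
Start: pos=(0,0), heading=0, pen down
RT 90: heading 0 -> 270
RT 180: heading 270 -> 90
RT 135: heading 90 -> 315
PD: pen down
FD 1: (0,0) -> (0.707,-0.707) [heading=315, draw]
Final: pos=(0.707,-0.707), heading=315, 1 segment(s) drawn
Segments drawn: 1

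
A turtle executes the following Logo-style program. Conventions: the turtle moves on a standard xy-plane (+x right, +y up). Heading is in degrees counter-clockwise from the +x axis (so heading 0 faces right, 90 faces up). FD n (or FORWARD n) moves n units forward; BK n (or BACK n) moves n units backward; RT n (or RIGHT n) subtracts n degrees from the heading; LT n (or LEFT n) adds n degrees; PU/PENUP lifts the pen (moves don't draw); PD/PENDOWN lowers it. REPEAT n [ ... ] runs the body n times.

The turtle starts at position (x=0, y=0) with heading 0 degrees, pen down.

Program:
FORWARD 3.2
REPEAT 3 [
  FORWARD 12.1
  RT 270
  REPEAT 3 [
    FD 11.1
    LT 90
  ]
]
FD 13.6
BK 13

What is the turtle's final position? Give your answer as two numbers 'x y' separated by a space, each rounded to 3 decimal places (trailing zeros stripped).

Answer: 6.8 0

Derivation:
Executing turtle program step by step:
Start: pos=(0,0), heading=0, pen down
FD 3.2: (0,0) -> (3.2,0) [heading=0, draw]
REPEAT 3 [
  -- iteration 1/3 --
  FD 12.1: (3.2,0) -> (15.3,0) [heading=0, draw]
  RT 270: heading 0 -> 90
  REPEAT 3 [
    -- iteration 1/3 --
    FD 11.1: (15.3,0) -> (15.3,11.1) [heading=90, draw]
    LT 90: heading 90 -> 180
    -- iteration 2/3 --
    FD 11.1: (15.3,11.1) -> (4.2,11.1) [heading=180, draw]
    LT 90: heading 180 -> 270
    -- iteration 3/3 --
    FD 11.1: (4.2,11.1) -> (4.2,0) [heading=270, draw]
    LT 90: heading 270 -> 0
  ]
  -- iteration 2/3 --
  FD 12.1: (4.2,0) -> (16.3,0) [heading=0, draw]
  RT 270: heading 0 -> 90
  REPEAT 3 [
    -- iteration 1/3 --
    FD 11.1: (16.3,0) -> (16.3,11.1) [heading=90, draw]
    LT 90: heading 90 -> 180
    -- iteration 2/3 --
    FD 11.1: (16.3,11.1) -> (5.2,11.1) [heading=180, draw]
    LT 90: heading 180 -> 270
    -- iteration 3/3 --
    FD 11.1: (5.2,11.1) -> (5.2,0) [heading=270, draw]
    LT 90: heading 270 -> 0
  ]
  -- iteration 3/3 --
  FD 12.1: (5.2,0) -> (17.3,0) [heading=0, draw]
  RT 270: heading 0 -> 90
  REPEAT 3 [
    -- iteration 1/3 --
    FD 11.1: (17.3,0) -> (17.3,11.1) [heading=90, draw]
    LT 90: heading 90 -> 180
    -- iteration 2/3 --
    FD 11.1: (17.3,11.1) -> (6.2,11.1) [heading=180, draw]
    LT 90: heading 180 -> 270
    -- iteration 3/3 --
    FD 11.1: (6.2,11.1) -> (6.2,0) [heading=270, draw]
    LT 90: heading 270 -> 0
  ]
]
FD 13.6: (6.2,0) -> (19.8,0) [heading=0, draw]
BK 13: (19.8,0) -> (6.8,0) [heading=0, draw]
Final: pos=(6.8,0), heading=0, 15 segment(s) drawn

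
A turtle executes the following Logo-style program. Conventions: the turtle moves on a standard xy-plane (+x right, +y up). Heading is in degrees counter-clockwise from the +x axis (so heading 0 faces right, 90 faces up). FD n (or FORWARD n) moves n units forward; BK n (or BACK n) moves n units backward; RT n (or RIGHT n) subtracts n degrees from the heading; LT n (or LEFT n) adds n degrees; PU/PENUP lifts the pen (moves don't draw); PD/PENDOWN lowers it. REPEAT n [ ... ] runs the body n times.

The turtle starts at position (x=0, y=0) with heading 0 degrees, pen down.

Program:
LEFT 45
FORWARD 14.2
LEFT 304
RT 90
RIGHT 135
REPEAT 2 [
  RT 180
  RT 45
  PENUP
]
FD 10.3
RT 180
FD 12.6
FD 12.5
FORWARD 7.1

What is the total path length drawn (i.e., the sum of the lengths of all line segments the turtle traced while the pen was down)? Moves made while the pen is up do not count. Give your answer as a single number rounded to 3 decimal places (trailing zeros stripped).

Answer: 14.2

Derivation:
Executing turtle program step by step:
Start: pos=(0,0), heading=0, pen down
LT 45: heading 0 -> 45
FD 14.2: (0,0) -> (10.041,10.041) [heading=45, draw]
LT 304: heading 45 -> 349
RT 90: heading 349 -> 259
RT 135: heading 259 -> 124
REPEAT 2 [
  -- iteration 1/2 --
  RT 180: heading 124 -> 304
  RT 45: heading 304 -> 259
  PU: pen up
  -- iteration 2/2 --
  RT 180: heading 259 -> 79
  RT 45: heading 79 -> 34
  PU: pen up
]
FD 10.3: (10.041,10.041) -> (18.58,15.801) [heading=34, move]
RT 180: heading 34 -> 214
FD 12.6: (18.58,15.801) -> (8.134,8.755) [heading=214, move]
FD 12.5: (8.134,8.755) -> (-2.229,1.765) [heading=214, move]
FD 7.1: (-2.229,1.765) -> (-8.115,-2.205) [heading=214, move]
Final: pos=(-8.115,-2.205), heading=214, 1 segment(s) drawn

Segment lengths:
  seg 1: (0,0) -> (10.041,10.041), length = 14.2
Total = 14.2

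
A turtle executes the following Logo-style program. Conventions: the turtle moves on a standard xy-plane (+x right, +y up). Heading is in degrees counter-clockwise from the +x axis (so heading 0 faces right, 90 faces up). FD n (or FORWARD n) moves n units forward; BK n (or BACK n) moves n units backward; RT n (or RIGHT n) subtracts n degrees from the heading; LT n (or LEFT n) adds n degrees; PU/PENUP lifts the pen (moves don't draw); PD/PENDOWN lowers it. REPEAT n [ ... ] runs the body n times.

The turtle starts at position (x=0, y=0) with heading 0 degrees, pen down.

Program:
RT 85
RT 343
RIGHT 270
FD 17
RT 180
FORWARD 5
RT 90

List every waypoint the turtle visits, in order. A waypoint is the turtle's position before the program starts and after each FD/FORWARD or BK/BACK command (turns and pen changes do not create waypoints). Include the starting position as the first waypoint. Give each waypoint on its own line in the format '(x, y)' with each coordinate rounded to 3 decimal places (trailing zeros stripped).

Executing turtle program step by step:
Start: pos=(0,0), heading=0, pen down
RT 85: heading 0 -> 275
RT 343: heading 275 -> 292
RT 270: heading 292 -> 22
FD 17: (0,0) -> (15.762,6.368) [heading=22, draw]
RT 180: heading 22 -> 202
FD 5: (15.762,6.368) -> (11.126,4.495) [heading=202, draw]
RT 90: heading 202 -> 112
Final: pos=(11.126,4.495), heading=112, 2 segment(s) drawn
Waypoints (3 total):
(0, 0)
(15.762, 6.368)
(11.126, 4.495)

Answer: (0, 0)
(15.762, 6.368)
(11.126, 4.495)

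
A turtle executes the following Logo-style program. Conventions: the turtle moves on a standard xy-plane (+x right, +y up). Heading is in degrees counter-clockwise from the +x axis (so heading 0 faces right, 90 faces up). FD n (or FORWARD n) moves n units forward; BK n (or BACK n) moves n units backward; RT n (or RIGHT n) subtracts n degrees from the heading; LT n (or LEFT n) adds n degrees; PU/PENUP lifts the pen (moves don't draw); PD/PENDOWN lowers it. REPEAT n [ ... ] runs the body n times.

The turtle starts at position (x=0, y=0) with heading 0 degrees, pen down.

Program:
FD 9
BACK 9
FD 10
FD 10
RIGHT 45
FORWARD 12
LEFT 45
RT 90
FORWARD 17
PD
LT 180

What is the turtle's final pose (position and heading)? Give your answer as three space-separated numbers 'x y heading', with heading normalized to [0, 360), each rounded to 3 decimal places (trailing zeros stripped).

Executing turtle program step by step:
Start: pos=(0,0), heading=0, pen down
FD 9: (0,0) -> (9,0) [heading=0, draw]
BK 9: (9,0) -> (0,0) [heading=0, draw]
FD 10: (0,0) -> (10,0) [heading=0, draw]
FD 10: (10,0) -> (20,0) [heading=0, draw]
RT 45: heading 0 -> 315
FD 12: (20,0) -> (28.485,-8.485) [heading=315, draw]
LT 45: heading 315 -> 0
RT 90: heading 0 -> 270
FD 17: (28.485,-8.485) -> (28.485,-25.485) [heading=270, draw]
PD: pen down
LT 180: heading 270 -> 90
Final: pos=(28.485,-25.485), heading=90, 6 segment(s) drawn

Answer: 28.485 -25.485 90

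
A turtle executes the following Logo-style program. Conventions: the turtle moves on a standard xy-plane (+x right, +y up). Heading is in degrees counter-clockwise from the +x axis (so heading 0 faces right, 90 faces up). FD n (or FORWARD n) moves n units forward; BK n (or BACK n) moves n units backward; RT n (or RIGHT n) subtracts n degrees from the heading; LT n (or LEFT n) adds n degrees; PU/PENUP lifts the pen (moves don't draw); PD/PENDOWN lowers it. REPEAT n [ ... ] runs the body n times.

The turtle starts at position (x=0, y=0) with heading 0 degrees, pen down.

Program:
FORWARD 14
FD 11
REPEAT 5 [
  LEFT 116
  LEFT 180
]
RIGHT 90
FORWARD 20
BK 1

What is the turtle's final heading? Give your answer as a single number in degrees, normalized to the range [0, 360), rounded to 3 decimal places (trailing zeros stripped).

Executing turtle program step by step:
Start: pos=(0,0), heading=0, pen down
FD 14: (0,0) -> (14,0) [heading=0, draw]
FD 11: (14,0) -> (25,0) [heading=0, draw]
REPEAT 5 [
  -- iteration 1/5 --
  LT 116: heading 0 -> 116
  LT 180: heading 116 -> 296
  -- iteration 2/5 --
  LT 116: heading 296 -> 52
  LT 180: heading 52 -> 232
  -- iteration 3/5 --
  LT 116: heading 232 -> 348
  LT 180: heading 348 -> 168
  -- iteration 4/5 --
  LT 116: heading 168 -> 284
  LT 180: heading 284 -> 104
  -- iteration 5/5 --
  LT 116: heading 104 -> 220
  LT 180: heading 220 -> 40
]
RT 90: heading 40 -> 310
FD 20: (25,0) -> (37.856,-15.321) [heading=310, draw]
BK 1: (37.856,-15.321) -> (37.213,-14.555) [heading=310, draw]
Final: pos=(37.213,-14.555), heading=310, 4 segment(s) drawn

Answer: 310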